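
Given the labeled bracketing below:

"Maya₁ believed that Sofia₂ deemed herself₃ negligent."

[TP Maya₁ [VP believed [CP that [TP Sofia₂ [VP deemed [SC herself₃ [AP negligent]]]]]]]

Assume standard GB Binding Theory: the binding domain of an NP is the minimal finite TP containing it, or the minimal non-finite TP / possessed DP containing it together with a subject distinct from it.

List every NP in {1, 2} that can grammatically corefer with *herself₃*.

{2}

*herself* is an anaphor, so Principle A applies: it must be bound in its binding domain.
Binding domain of *herself₃*: the embedded TP, whose subject is Sofia₂.
*Maya₁* c-commands the anaphor but is outside its binding domain → cannot satisfy Principle A.
*Sofia₂* c-commands the anaphor within its binding domain → licit binder.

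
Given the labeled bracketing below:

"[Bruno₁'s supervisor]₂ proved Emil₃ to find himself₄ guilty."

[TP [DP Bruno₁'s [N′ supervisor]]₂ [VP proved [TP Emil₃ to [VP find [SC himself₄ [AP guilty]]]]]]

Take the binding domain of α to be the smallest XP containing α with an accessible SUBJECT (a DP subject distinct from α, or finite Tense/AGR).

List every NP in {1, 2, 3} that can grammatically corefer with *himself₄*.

{3}

*himself* is an anaphor, so Principle A applies: it must be bound in its binding domain.
Binding domain of *himself₄*: the embedded TP, whose subject is Emil₃.
*Bruno₁* does not c-command the anaphor → cannot bind it.
*[Bruno₁'s supervisor]₂* c-commands the anaphor but is outside its binding domain → cannot satisfy Principle A.
*Emil₃* c-commands the anaphor within its binding domain → licit binder.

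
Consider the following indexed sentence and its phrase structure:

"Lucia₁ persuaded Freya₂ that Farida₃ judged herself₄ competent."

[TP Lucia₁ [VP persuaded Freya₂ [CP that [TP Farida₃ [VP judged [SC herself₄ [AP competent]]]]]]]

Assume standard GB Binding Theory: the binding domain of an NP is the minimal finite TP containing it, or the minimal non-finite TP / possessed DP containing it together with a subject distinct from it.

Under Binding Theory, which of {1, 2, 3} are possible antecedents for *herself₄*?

{3}

*herself* is an anaphor, so Principle A applies: it must be bound in its binding domain.
Binding domain of *herself₄*: the embedded TP, whose subject is Farida₃.
*Lucia₁* c-commands the anaphor but is outside its binding domain → cannot satisfy Principle A.
*Freya₂* c-commands the anaphor but is outside its binding domain → cannot satisfy Principle A.
*Farida₃* c-commands the anaphor within its binding domain → licit binder.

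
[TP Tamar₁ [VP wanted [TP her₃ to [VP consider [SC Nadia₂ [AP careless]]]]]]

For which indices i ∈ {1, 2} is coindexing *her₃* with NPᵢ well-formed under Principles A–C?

none

*her* is a pronoun, so Principle B applies: it must be free in its binding domain.
Binding domain of *her₃*: the matrix TP, whose subject is Tamar₁.
*Tamar₁* c-commands the pronoun within its binding domain → coindexation would violate Principle B.
*Nadia₂*: the pronoun c-commands this R-expression → coindexation would violate Principle C on *Nadia₂*.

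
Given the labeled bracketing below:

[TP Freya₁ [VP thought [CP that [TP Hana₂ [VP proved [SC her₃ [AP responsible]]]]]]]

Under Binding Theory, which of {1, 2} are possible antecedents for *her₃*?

*her* is a pronoun, so Principle B applies: it must be free in its binding domain.
Binding domain of *her₃*: the embedded TP, whose subject is Hana₂.
*Freya₁* c-commands the pronoun but from outside its binding domain, and is not c-commanded by it → coindexation permitted.
*Hana₂* c-commands the pronoun within its binding domain → coindexation would violate Principle B.

{1}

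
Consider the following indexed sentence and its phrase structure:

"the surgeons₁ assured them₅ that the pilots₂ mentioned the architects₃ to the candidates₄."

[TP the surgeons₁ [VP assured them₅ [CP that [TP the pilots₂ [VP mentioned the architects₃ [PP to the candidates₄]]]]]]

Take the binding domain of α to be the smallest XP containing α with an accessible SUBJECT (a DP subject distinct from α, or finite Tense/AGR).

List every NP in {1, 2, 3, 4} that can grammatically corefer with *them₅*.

*them* is a pronoun, so Principle B applies: it must be free in its binding domain.
Binding domain of *them₅*: the matrix TP, whose subject is the surgeons₁.
*the surgeons₁* c-commands the pronoun within its binding domain → coindexation would violate Principle B.
*the pilots₂*: the pronoun c-commands this R-expression → coindexation would violate Principle C on *the pilots₂*.
*the architects₃*: the pronoun c-commands this R-expression → coindexation would violate Principle C on *the architects₃*.
*the candidates₄*: the pronoun c-commands this R-expression → coindexation would violate Principle C on *the candidates₄*.

none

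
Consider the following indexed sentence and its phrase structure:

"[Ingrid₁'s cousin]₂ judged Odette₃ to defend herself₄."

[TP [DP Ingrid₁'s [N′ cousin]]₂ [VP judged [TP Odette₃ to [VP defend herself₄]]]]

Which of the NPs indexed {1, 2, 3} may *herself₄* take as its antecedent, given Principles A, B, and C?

{3}

*herself* is an anaphor, so Principle A applies: it must be bound in its binding domain.
Binding domain of *herself₄*: the embedded TP, whose subject is Odette₃.
*Ingrid₁* does not c-command the anaphor → cannot bind it.
*[Ingrid₁'s cousin]₂* c-commands the anaphor but is outside its binding domain → cannot satisfy Principle A.
*Odette₃* c-commands the anaphor within its binding domain → licit binder.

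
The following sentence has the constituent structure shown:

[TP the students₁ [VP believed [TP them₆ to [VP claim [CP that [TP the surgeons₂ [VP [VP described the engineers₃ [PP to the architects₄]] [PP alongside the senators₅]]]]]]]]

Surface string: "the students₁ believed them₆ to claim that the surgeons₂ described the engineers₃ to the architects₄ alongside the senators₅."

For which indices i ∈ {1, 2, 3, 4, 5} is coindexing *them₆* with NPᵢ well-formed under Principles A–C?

*them* is a pronoun, so Principle B applies: it must be free in its binding domain.
Binding domain of *them₆*: the matrix TP, whose subject is the students₁.
*the students₁* c-commands the pronoun within its binding domain → coindexation would violate Principle B.
*the surgeons₂*: the pronoun c-commands this R-expression → coindexation would violate Principle C on *the surgeons₂*.
*the engineers₃*: the pronoun c-commands this R-expression → coindexation would violate Principle C on *the engineers₃*.
*the architects₄*: the pronoun c-commands this R-expression → coindexation would violate Principle C on *the architects₄*.
*the senators₅*: the pronoun c-commands this R-expression → coindexation would violate Principle C on *the senators₅*.

none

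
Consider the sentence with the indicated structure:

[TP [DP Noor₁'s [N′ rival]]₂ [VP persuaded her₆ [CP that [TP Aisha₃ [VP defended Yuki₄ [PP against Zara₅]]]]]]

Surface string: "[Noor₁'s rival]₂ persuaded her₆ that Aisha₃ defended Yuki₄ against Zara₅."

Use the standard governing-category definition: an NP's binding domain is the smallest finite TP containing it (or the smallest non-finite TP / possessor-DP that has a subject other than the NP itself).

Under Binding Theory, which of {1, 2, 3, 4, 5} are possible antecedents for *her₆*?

{1}

*her* is a pronoun, so Principle B applies: it must be free in its binding domain.
Binding domain of *her₆*: the matrix TP, whose subject is [Noor₁'s rival]₂.
*Noor₁* and the pronoun do not c-command one another → neither Principle B nor Principle C is at stake; coindexation permitted.
*[Noor₁'s rival]₂* c-commands the pronoun within its binding domain → coindexation would violate Principle B.
*Aisha₃*: the pronoun c-commands this R-expression → coindexation would violate Principle C on *Aisha₃*.
*Yuki₄*: the pronoun c-commands this R-expression → coindexation would violate Principle C on *Yuki₄*.
*Zara₅*: the pronoun c-commands this R-expression → coindexation would violate Principle C on *Zara₅*.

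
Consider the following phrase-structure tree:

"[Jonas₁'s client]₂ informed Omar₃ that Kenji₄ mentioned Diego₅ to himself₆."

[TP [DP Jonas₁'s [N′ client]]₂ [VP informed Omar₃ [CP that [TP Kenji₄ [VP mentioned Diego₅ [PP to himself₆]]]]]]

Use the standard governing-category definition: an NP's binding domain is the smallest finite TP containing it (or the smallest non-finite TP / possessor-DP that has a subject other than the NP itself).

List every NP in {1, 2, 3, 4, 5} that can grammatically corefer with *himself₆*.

{4, 5}

*himself* is an anaphor, so Principle A applies: it must be bound in its binding domain.
Binding domain of *himself₆*: the embedded TP, whose subject is Kenji₄.
*Jonas₁* does not c-command the anaphor → cannot bind it.
*[Jonas₁'s client]₂* c-commands the anaphor but is outside its binding domain → cannot satisfy Principle A.
*Omar₃* c-commands the anaphor but is outside its binding domain → cannot satisfy Principle A.
*Kenji₄* c-commands the anaphor within its binding domain → licit binder.
*Diego₅* c-commands the anaphor within its binding domain → licit binder.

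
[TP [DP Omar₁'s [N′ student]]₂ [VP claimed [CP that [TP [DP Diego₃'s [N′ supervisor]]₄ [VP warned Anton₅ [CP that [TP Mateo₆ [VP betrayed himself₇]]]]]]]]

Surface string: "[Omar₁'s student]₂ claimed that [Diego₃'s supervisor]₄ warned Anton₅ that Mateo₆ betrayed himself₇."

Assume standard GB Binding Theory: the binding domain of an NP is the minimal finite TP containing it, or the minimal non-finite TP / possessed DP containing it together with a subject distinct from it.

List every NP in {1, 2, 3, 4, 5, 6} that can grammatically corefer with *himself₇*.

*himself* is an anaphor, so Principle A applies: it must be bound in its binding domain.
Binding domain of *himself₇*: the embedded TP, whose subject is Mateo₆.
*Omar₁* does not c-command the anaphor → cannot bind it.
*[Omar₁'s student]₂* c-commands the anaphor but is outside its binding domain → cannot satisfy Principle A.
*Diego₃* does not c-command the anaphor → cannot bind it.
*[Diego₃'s supervisor]₄* c-commands the anaphor but is outside its binding domain → cannot satisfy Principle A.
*Anton₅* c-commands the anaphor but is outside its binding domain → cannot satisfy Principle A.
*Mateo₆* c-commands the anaphor within its binding domain → licit binder.

{6}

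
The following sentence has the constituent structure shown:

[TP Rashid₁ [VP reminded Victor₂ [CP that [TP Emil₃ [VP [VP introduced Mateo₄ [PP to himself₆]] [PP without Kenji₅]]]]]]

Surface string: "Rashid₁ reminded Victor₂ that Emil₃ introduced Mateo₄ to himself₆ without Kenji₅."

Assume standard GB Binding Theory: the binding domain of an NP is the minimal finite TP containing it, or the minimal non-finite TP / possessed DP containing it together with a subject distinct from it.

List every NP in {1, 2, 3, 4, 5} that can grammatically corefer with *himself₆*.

{3, 4}

*himself* is an anaphor, so Principle A applies: it must be bound in its binding domain.
Binding domain of *himself₆*: the embedded TP, whose subject is Emil₃.
*Rashid₁* c-commands the anaphor but is outside its binding domain → cannot satisfy Principle A.
*Victor₂* c-commands the anaphor but is outside its binding domain → cannot satisfy Principle A.
*Emil₃* c-commands the anaphor within its binding domain → licit binder.
*Mateo₄* c-commands the anaphor within its binding domain → licit binder.
*Kenji₅* does not c-command the anaphor → cannot bind it.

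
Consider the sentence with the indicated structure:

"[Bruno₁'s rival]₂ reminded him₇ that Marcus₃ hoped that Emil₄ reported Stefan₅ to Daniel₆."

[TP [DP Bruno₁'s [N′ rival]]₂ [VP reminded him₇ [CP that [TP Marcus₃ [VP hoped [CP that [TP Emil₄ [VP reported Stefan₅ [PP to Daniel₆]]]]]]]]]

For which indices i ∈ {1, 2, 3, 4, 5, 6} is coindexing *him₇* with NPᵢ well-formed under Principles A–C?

*him* is a pronoun, so Principle B applies: it must be free in its binding domain.
Binding domain of *him₇*: the matrix TP, whose subject is [Bruno₁'s rival]₂.
*Bruno₁* and the pronoun do not c-command one another → neither Principle B nor Principle C is at stake; coindexation permitted.
*[Bruno₁'s rival]₂* c-commands the pronoun within its binding domain → coindexation would violate Principle B.
*Marcus₃*: the pronoun c-commands this R-expression → coindexation would violate Principle C on *Marcus₃*.
*Emil₄*: the pronoun c-commands this R-expression → coindexation would violate Principle C on *Emil₄*.
*Stefan₅*: the pronoun c-commands this R-expression → coindexation would violate Principle C on *Stefan₅*.
*Daniel₆*: the pronoun c-commands this R-expression → coindexation would violate Principle C on *Daniel₆*.

{1}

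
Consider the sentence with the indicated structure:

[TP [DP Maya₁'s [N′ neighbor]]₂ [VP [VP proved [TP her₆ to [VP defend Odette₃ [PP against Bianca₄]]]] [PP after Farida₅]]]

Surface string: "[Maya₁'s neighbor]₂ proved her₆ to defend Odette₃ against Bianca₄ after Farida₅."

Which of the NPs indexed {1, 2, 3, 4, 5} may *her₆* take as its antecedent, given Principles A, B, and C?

{1, 5}

*her* is a pronoun, so Principle B applies: it must be free in its binding domain.
Binding domain of *her₆*: the matrix TP, whose subject is [Maya₁'s neighbor]₂.
*Maya₁* and the pronoun do not c-command one another → neither Principle B nor Principle C is at stake; coindexation permitted.
*[Maya₁'s neighbor]₂* c-commands the pronoun within its binding domain → coindexation would violate Principle B.
*Odette₃*: the pronoun c-commands this R-expression → coindexation would violate Principle C on *Odette₃*.
*Bianca₄*: the pronoun c-commands this R-expression → coindexation would violate Principle C on *Bianca₄*.
*Farida₅* and the pronoun do not c-command one another → neither Principle B nor Principle C is at stake; coindexation permitted.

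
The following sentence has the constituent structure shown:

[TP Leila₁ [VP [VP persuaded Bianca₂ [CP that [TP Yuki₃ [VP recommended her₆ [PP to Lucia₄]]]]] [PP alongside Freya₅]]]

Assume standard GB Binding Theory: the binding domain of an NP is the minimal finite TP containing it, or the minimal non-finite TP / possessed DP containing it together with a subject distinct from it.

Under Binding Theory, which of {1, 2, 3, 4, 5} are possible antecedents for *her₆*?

{1, 2, 5}

*her* is a pronoun, so Principle B applies: it must be free in its binding domain.
Binding domain of *her₆*: the embedded TP, whose subject is Yuki₃.
*Leila₁* c-commands the pronoun but from outside its binding domain, and is not c-commanded by it → coindexation permitted.
*Bianca₂* c-commands the pronoun but from outside its binding domain, and is not c-commanded by it → coindexation permitted.
*Yuki₃* c-commands the pronoun within its binding domain → coindexation would violate Principle B.
*Lucia₄*: the pronoun c-commands this R-expression → coindexation would violate Principle C on *Lucia₄*.
*Freya₅* and the pronoun do not c-command one another → neither Principle B nor Principle C is at stake; coindexation permitted.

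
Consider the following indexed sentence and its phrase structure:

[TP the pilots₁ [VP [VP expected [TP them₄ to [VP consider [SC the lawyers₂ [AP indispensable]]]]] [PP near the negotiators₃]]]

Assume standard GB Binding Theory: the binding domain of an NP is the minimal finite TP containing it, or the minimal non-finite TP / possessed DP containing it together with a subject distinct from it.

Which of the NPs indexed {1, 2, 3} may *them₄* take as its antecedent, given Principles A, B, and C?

{3}

*them* is a pronoun, so Principle B applies: it must be free in its binding domain.
Binding domain of *them₄*: the matrix TP, whose subject is the pilots₁.
*the pilots₁* c-commands the pronoun within its binding domain → coindexation would violate Principle B.
*the lawyers₂*: the pronoun c-commands this R-expression → coindexation would violate Principle C on *the lawyers₂*.
*the negotiators₃* and the pronoun do not c-command one another → neither Principle B nor Principle C is at stake; coindexation permitted.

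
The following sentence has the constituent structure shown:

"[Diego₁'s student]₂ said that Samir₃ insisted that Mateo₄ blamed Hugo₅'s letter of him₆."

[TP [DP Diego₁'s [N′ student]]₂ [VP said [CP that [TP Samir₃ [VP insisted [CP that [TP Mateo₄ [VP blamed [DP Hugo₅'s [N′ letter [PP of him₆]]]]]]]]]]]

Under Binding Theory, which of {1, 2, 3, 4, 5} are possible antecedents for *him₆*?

{1, 2, 3, 4}

*him* is a pronoun, so Principle B applies: it must be free in its binding domain.
Binding domain of *him₆*: the possessed DP, whose subject is Hugo₅.
*Diego₁* and the pronoun do not c-command one another → neither Principle B nor Principle C is at stake; coindexation permitted.
*[Diego₁'s student]₂* c-commands the pronoun but from outside its binding domain, and is not c-commanded by it → coindexation permitted.
*Samir₃* c-commands the pronoun but from outside its binding domain, and is not c-commanded by it → coindexation permitted.
*Mateo₄* c-commands the pronoun but from outside its binding domain, and is not c-commanded by it → coindexation permitted.
*Hugo₅* c-commands the pronoun within its binding domain → coindexation would violate Principle B.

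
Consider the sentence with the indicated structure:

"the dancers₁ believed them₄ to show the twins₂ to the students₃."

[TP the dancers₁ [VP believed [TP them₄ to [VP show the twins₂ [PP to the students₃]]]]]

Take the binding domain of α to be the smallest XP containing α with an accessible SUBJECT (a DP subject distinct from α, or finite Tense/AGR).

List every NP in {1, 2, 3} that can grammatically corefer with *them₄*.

*them* is a pronoun, so Principle B applies: it must be free in its binding domain.
Binding domain of *them₄*: the matrix TP, whose subject is the dancers₁.
*the dancers₁* c-commands the pronoun within its binding domain → coindexation would violate Principle B.
*the twins₂*: the pronoun c-commands this R-expression → coindexation would violate Principle C on *the twins₂*.
*the students₃*: the pronoun c-commands this R-expression → coindexation would violate Principle C on *the students₃*.

none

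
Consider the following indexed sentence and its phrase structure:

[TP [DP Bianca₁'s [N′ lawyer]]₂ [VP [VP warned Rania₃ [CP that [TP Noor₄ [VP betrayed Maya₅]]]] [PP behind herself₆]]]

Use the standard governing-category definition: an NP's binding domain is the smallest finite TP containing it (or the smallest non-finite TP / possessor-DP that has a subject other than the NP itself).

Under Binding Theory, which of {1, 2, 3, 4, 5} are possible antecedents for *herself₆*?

{2}

*herself* is an anaphor, so Principle A applies: it must be bound in its binding domain.
Binding domain of *herself₆*: the matrix TP, whose subject is [Bianca₁'s lawyer]₂.
*Bianca₁* does not c-command the anaphor → cannot bind it.
*[Bianca₁'s lawyer]₂* c-commands the anaphor within its binding domain → licit binder.
*Rania₃* does not c-command the anaphor → cannot bind it.
*Noor₄* does not c-command the anaphor → cannot bind it.
*Maya₅* does not c-command the anaphor → cannot bind it.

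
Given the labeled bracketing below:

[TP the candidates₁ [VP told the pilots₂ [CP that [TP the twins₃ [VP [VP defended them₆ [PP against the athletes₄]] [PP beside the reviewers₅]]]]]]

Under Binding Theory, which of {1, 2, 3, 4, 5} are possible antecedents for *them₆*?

{1, 2, 5}

*them* is a pronoun, so Principle B applies: it must be free in its binding domain.
Binding domain of *them₆*: the embedded TP, whose subject is the twins₃.
*the candidates₁* c-commands the pronoun but from outside its binding domain, and is not c-commanded by it → coindexation permitted.
*the pilots₂* c-commands the pronoun but from outside its binding domain, and is not c-commanded by it → coindexation permitted.
*the twins₃* c-commands the pronoun within its binding domain → coindexation would violate Principle B.
*the athletes₄*: the pronoun c-commands this R-expression → coindexation would violate Principle C on *the athletes₄*.
*the reviewers₅* and the pronoun do not c-command one another → neither Principle B nor Principle C is at stake; coindexation permitted.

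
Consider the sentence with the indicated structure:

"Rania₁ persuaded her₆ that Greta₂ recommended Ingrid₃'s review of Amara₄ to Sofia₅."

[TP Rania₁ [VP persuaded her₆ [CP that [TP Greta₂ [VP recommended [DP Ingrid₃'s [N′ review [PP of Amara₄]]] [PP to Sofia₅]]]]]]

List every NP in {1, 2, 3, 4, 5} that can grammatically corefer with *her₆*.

none

*her* is a pronoun, so Principle B applies: it must be free in its binding domain.
Binding domain of *her₆*: the matrix TP, whose subject is Rania₁.
*Rania₁* c-commands the pronoun within its binding domain → coindexation would violate Principle B.
*Greta₂*: the pronoun c-commands this R-expression → coindexation would violate Principle C on *Greta₂*.
*Ingrid₃*: the pronoun c-commands this R-expression → coindexation would violate Principle C on *Ingrid₃*.
*Amara₄*: the pronoun c-commands this R-expression → coindexation would violate Principle C on *Amara₄*.
*Sofia₅*: the pronoun c-commands this R-expression → coindexation would violate Principle C on *Sofia₅*.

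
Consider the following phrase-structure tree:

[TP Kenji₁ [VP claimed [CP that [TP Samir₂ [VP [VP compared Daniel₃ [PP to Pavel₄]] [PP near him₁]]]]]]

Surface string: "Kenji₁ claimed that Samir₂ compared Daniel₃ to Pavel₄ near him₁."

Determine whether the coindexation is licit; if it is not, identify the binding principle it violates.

The two coindexed NPs are *Kenji₁* and *him₁*.
*him₁* is a pronoun; its binding domain is the embedded TP, whose subject is Samir₂. Within that domain it is c-commanded only by *Samir₂*, which carries a different index — the pronoun is free locally, so Principle B holds.
*Kenji₁* is an R-expression; *him₁* does not c-command it, and no other NP shares its index, so Principle C is satisfied.
All principles are respected.

grammatical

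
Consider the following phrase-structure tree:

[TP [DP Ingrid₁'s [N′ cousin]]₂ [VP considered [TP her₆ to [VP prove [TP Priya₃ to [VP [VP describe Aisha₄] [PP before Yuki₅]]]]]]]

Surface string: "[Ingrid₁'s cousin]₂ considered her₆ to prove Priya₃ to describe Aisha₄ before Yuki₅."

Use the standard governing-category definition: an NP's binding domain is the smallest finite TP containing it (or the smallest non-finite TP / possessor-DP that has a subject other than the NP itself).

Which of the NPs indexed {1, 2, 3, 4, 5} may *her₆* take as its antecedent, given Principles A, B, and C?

{1}

*her* is a pronoun, so Principle B applies: it must be free in its binding domain.
Binding domain of *her₆*: the matrix TP, whose subject is [Ingrid₁'s cousin]₂.
*Ingrid₁* and the pronoun do not c-command one another → neither Principle B nor Principle C is at stake; coindexation permitted.
*[Ingrid₁'s cousin]₂* c-commands the pronoun within its binding domain → coindexation would violate Principle B.
*Priya₃*: the pronoun c-commands this R-expression → coindexation would violate Principle C on *Priya₃*.
*Aisha₄*: the pronoun c-commands this R-expression → coindexation would violate Principle C on *Aisha₄*.
*Yuki₅*: the pronoun c-commands this R-expression → coindexation would violate Principle C on *Yuki₅*.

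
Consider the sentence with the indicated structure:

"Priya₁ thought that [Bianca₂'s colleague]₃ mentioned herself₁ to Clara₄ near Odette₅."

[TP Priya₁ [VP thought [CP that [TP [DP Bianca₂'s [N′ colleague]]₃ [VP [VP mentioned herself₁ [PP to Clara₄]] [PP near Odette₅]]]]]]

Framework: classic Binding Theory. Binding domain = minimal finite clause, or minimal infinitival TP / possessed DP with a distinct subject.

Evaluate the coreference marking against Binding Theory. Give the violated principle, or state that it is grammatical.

Principle A

The two coindexed NPs are *Priya₁* and *herself₁*.
*herself₁* is an anaphor. Principle A requires it to be bound within its binding domain — the embedded TP, whose subject is [Bianca₂'s colleague]₃.
Within that domain it is c-commanded by *[Bianca₂'s colleague]₃*, which does not share its index.
*Priya₁* does c-command the anaphor, but from outside its binding domain.
The anaphor is unbound in its domain → Principle A violation.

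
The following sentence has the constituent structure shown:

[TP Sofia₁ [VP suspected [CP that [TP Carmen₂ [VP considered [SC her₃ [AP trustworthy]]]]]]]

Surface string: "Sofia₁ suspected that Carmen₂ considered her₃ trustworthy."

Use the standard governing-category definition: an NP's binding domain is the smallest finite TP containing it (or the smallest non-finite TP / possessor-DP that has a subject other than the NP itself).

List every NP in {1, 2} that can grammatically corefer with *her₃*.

{1}

*her* is a pronoun, so Principle B applies: it must be free in its binding domain.
Binding domain of *her₃*: the embedded TP, whose subject is Carmen₂.
*Sofia₁* c-commands the pronoun but from outside its binding domain, and is not c-commanded by it → coindexation permitted.
*Carmen₂* c-commands the pronoun within its binding domain → coindexation would violate Principle B.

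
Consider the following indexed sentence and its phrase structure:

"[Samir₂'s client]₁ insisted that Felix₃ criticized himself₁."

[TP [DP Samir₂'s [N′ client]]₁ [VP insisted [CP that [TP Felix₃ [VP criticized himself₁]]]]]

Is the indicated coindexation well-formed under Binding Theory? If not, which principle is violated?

The two coindexed NPs are *[Samir₂'s client]₁* and *himself₁*.
*himself₁* is an anaphor. Principle A requires it to be bound within its binding domain — the embedded TP, whose subject is Felix₃.
Within that domain it is c-commanded by *Felix₃*, which does not share its index.
*[Samir₂'s client]₁* does c-command the anaphor, but from outside its binding domain.
The anaphor is unbound in its domain → Principle A violation.

Principle A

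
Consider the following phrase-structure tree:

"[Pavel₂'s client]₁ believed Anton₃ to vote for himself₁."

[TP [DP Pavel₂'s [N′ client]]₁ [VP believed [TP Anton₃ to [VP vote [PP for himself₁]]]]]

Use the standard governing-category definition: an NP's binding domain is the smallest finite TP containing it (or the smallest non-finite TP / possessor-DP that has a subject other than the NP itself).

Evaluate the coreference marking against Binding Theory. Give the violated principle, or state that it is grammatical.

Principle A

The two coindexed NPs are *[Pavel₂'s client]₁* and *himself₁*.
*himself₁* is an anaphor. Principle A requires it to be bound within its binding domain — the embedded TP, whose subject is Anton₃.
Within that domain it is c-commanded by *Anton₃*, which does not share its index.
*[Pavel₂'s client]₁* does c-command the anaphor, but from outside its binding domain.
The anaphor is unbound in its domain → Principle A violation.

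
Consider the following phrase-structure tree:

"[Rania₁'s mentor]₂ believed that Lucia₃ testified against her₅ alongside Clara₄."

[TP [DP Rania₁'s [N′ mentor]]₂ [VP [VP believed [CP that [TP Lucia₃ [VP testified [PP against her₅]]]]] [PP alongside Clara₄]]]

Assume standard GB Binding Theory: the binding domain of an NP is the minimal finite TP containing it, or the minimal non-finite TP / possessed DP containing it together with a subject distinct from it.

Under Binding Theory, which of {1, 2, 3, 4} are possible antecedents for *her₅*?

{1, 2, 4}

*her* is a pronoun, so Principle B applies: it must be free in its binding domain.
Binding domain of *her₅*: the embedded TP, whose subject is Lucia₃.
*Rania₁* and the pronoun do not c-command one another → neither Principle B nor Principle C is at stake; coindexation permitted.
*[Rania₁'s mentor]₂* c-commands the pronoun but from outside its binding domain, and is not c-commanded by it → coindexation permitted.
*Lucia₃* c-commands the pronoun within its binding domain → coindexation would violate Principle B.
*Clara₄* and the pronoun do not c-command one another → neither Principle B nor Principle C is at stake; coindexation permitted.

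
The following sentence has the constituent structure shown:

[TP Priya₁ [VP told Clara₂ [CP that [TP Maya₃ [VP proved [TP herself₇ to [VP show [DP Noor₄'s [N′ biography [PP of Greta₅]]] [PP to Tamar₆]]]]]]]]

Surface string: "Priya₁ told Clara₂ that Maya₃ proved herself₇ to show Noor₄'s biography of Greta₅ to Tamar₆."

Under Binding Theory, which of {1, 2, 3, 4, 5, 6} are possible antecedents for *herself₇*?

{3}

*herself* is an anaphor, so Principle A applies: it must be bound in its binding domain.
Binding domain of *herself₇*: the embedded TP, whose subject is Maya₃.
*Priya₁* c-commands the anaphor but is outside its binding domain → cannot satisfy Principle A.
*Clara₂* c-commands the anaphor but is outside its binding domain → cannot satisfy Principle A.
*Maya₃* c-commands the anaphor within its binding domain → licit binder.
*Noor₄* does not c-command the anaphor → cannot bind it.
*Greta₅* does not c-command the anaphor → cannot bind it.
*Tamar₆* does not c-command the anaphor → cannot bind it.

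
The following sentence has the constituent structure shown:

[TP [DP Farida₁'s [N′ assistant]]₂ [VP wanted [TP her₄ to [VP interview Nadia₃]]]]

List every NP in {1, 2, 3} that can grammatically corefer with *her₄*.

{1}

*her* is a pronoun, so Principle B applies: it must be free in its binding domain.
Binding domain of *her₄*: the matrix TP, whose subject is [Farida₁'s assistant]₂.
*Farida₁* and the pronoun do not c-command one another → neither Principle B nor Principle C is at stake; coindexation permitted.
*[Farida₁'s assistant]₂* c-commands the pronoun within its binding domain → coindexation would violate Principle B.
*Nadia₃*: the pronoun c-commands this R-expression → coindexation would violate Principle C on *Nadia₃*.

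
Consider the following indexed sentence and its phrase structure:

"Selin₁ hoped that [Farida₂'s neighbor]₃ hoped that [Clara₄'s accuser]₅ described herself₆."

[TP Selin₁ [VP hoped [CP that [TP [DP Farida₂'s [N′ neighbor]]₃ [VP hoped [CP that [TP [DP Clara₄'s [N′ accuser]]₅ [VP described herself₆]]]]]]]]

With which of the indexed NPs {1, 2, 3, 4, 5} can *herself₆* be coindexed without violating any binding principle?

{5}

*herself* is an anaphor, so Principle A applies: it must be bound in its binding domain.
Binding domain of *herself₆*: the embedded TP, whose subject is [Clara₄'s accuser]₅.
*Selin₁* c-commands the anaphor but is outside its binding domain → cannot satisfy Principle A.
*Farida₂* does not c-command the anaphor → cannot bind it.
*[Farida₂'s neighbor]₃* c-commands the anaphor but is outside its binding domain → cannot satisfy Principle A.
*Clara₄* does not c-command the anaphor → cannot bind it.
*[Clara₄'s accuser]₅* c-commands the anaphor within its binding domain → licit binder.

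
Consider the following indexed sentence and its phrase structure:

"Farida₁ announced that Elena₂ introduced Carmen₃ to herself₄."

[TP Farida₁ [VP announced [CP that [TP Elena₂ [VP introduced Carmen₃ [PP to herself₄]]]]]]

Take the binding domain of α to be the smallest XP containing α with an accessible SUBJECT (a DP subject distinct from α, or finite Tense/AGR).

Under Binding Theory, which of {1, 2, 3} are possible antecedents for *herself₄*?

{2, 3}

*herself* is an anaphor, so Principle A applies: it must be bound in its binding domain.
Binding domain of *herself₄*: the embedded TP, whose subject is Elena₂.
*Farida₁* c-commands the anaphor but is outside its binding domain → cannot satisfy Principle A.
*Elena₂* c-commands the anaphor within its binding domain → licit binder.
*Carmen₃* c-commands the anaphor within its binding domain → licit binder.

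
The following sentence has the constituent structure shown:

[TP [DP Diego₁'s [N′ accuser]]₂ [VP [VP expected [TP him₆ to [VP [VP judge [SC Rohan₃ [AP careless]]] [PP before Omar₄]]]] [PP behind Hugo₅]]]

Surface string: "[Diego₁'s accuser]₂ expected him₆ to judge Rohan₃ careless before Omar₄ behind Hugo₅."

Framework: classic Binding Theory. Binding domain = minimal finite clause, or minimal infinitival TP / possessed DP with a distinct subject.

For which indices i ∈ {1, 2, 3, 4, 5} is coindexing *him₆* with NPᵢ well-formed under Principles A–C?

*him* is a pronoun, so Principle B applies: it must be free in its binding domain.
Binding domain of *him₆*: the matrix TP, whose subject is [Diego₁'s accuser]₂.
*Diego₁* and the pronoun do not c-command one another → neither Principle B nor Principle C is at stake; coindexation permitted.
*[Diego₁'s accuser]₂* c-commands the pronoun within its binding domain → coindexation would violate Principle B.
*Rohan₃*: the pronoun c-commands this R-expression → coindexation would violate Principle C on *Rohan₃*.
*Omar₄*: the pronoun c-commands this R-expression → coindexation would violate Principle C on *Omar₄*.
*Hugo₅* and the pronoun do not c-command one another → neither Principle B nor Principle C is at stake; coindexation permitted.

{1, 5}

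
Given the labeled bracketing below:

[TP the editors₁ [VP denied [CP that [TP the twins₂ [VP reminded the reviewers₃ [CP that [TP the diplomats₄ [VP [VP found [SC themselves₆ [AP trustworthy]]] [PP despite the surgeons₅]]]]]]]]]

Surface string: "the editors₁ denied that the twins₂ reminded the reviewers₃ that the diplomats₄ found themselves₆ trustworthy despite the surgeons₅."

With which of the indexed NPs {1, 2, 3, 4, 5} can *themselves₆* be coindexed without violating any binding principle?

*themselves* is an anaphor, so Principle A applies: it must be bound in its binding domain.
Binding domain of *themselves₆*: the embedded TP, whose subject is the diplomats₄.
*the editors₁* c-commands the anaphor but is outside its binding domain → cannot satisfy Principle A.
*the twins₂* c-commands the anaphor but is outside its binding domain → cannot satisfy Principle A.
*the reviewers₃* c-commands the anaphor but is outside its binding domain → cannot satisfy Principle A.
*the diplomats₄* c-commands the anaphor within its binding domain → licit binder.
*the surgeons₅* does not c-command the anaphor → cannot bind it.

{4}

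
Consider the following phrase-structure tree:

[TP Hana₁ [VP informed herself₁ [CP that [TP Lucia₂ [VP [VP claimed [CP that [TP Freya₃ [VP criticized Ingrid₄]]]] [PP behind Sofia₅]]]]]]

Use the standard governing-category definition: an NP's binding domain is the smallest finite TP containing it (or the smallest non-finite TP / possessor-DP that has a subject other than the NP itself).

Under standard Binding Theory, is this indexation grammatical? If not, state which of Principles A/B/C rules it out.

The two coindexed NPs are *Hana₁* and *herself₁*.
*herself₁* is an anaphor; its binding domain is the matrix TP, whose subject is Hana₁. *Hana₁* c-commands it within that domain and shares its index, so Principle A is satisfied.
*Hana₁* is an R-expression; *herself₁* does not c-command it, and no other NP shares its index, so Principle C is satisfied.
All principles are respected.

grammatical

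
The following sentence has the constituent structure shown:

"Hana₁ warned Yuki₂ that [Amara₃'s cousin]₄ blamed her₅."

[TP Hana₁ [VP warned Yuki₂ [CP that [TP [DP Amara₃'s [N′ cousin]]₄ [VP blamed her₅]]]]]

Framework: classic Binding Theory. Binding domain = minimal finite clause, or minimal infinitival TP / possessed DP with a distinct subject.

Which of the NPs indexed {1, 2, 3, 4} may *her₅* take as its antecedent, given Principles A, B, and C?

{1, 2, 3}

*her* is a pronoun, so Principle B applies: it must be free in its binding domain.
Binding domain of *her₅*: the embedded TP, whose subject is [Amara₃'s cousin]₄.
*Hana₁* c-commands the pronoun but from outside its binding domain, and is not c-commanded by it → coindexation permitted.
*Yuki₂* c-commands the pronoun but from outside its binding domain, and is not c-commanded by it → coindexation permitted.
*Amara₃* and the pronoun do not c-command one another → neither Principle B nor Principle C is at stake; coindexation permitted.
*[Amara₃'s cousin]₄* c-commands the pronoun within its binding domain → coindexation would violate Principle B.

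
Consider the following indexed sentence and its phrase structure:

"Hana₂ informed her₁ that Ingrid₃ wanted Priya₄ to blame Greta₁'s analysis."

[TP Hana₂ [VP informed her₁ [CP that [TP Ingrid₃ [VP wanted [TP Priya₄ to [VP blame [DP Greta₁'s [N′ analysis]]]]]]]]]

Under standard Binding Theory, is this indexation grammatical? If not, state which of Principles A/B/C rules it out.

The two coindexed NPs are *her₁* and *Greta₁*.
*Greta₁* is an R-expression. Principle C requires it to be free everywhere.
*her₁* c-commands it and carries the same index.
The R-expression is bound → Principle C violation.

Principle C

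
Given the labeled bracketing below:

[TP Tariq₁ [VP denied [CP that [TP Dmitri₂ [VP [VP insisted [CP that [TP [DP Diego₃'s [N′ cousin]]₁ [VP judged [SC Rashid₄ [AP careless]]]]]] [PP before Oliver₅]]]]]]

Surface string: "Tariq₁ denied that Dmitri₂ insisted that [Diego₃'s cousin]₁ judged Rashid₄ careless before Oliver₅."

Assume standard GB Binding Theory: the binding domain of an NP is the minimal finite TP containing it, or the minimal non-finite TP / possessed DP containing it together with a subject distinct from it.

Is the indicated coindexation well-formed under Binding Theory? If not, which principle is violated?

Principle C

The two coindexed NPs are *[Diego₃'s cousin]₁* and *Tariq₁*.
*[Diego₃'s cousin]₁* is an R-expression. Principle C requires it to be free everywhere.
*Tariq₁* c-commands it and carries the same index.
The R-expression is bound → Principle C violation.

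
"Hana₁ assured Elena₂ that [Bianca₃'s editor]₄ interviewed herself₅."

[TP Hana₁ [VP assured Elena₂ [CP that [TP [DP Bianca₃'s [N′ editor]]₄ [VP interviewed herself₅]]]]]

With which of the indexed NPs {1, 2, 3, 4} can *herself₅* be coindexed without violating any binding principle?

*herself* is an anaphor, so Principle A applies: it must be bound in its binding domain.
Binding domain of *herself₅*: the embedded TP, whose subject is [Bianca₃'s editor]₄.
*Hana₁* c-commands the anaphor but is outside its binding domain → cannot satisfy Principle A.
*Elena₂* c-commands the anaphor but is outside its binding domain → cannot satisfy Principle A.
*Bianca₃* does not c-command the anaphor → cannot bind it.
*[Bianca₃'s editor]₄* c-commands the anaphor within its binding domain → licit binder.

{4}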